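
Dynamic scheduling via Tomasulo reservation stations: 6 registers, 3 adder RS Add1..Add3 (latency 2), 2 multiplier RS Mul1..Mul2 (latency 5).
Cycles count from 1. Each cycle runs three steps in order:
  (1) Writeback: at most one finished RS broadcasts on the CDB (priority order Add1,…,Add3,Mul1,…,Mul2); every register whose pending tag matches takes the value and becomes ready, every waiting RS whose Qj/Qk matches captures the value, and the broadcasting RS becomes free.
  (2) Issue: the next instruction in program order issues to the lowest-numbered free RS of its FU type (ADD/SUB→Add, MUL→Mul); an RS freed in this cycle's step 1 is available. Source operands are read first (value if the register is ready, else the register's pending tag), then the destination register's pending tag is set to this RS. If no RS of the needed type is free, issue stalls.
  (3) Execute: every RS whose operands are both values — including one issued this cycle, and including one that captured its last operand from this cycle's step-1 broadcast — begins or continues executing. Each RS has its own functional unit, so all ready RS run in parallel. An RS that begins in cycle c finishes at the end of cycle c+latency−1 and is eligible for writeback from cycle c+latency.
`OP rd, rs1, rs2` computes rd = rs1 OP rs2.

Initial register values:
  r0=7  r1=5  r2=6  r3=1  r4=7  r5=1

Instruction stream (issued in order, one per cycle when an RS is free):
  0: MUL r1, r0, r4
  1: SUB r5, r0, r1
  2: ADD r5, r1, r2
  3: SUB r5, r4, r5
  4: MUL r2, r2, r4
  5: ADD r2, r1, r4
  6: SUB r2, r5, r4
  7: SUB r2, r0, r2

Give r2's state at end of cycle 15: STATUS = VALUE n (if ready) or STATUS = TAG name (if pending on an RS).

cycle 1: issue MUL r1<-Mul1 // r0:7,r1:Mul1,r2:6,r3:1,r4:7,r5:1
cycle 2: issue SUB r5<-Add1 // r0:7,r1:Mul1,r2:6,r3:1,r4:7,r5:Add1
cycle 3: issue ADD r5<-Add2 // r0:7,r1:Mul1,r2:6,r3:1,r4:7,r5:Add2
cycle 4: issue SUB r5<-Add3 // r0:7,r1:Mul1,r2:6,r3:1,r4:7,r5:Add3
cycle 5: issue MUL r2<-Mul2 // r0:7,r1:Mul1,r2:Mul2,r3:1,r4:7,r5:Add3
cycle 6: CDB Mul1=49; stall // r0:7,r1:49,r2:Mul2,r3:1,r4:7,r5:Add3
cycle 7: stall // r0:7,r1:49,r2:Mul2,r3:1,r4:7,r5:Add3
cycle 8: CDB Add1=-42; issue ADD r2<-Add1 // r0:7,r1:49,r2:Add1,r3:1,r4:7,r5:Add3
cycle 9: CDB Add2=55; issue SUB r2<-Add2 // r0:7,r1:49,r2:Add2,r3:1,r4:7,r5:Add3
cycle 10: CDB Add1=56; issue SUB r2<-Add1 // r0:7,r1:49,r2:Add1,r3:1,r4:7,r5:Add3
cycle 11: CDB Add3=-48 // r0:7,r1:49,r2:Add1,r3:1,r4:7,r5:-48
cycle 12: CDB Mul2=42 // r0:7,r1:49,r2:Add1,r3:1,r4:7,r5:-48
cycle 13: CDB Add2=-55 // r0:7,r1:49,r2:Add1,r3:1,r4:7,r5:-48
cycle 14: - // r0:7,r1:49,r2:Add1,r3:1,r4:7,r5:-48
cycle 15: CDB Add1=62 // r0:7,r1:49,r2:62,r3:1,r4:7,r5:-48

STATUS = VALUE 62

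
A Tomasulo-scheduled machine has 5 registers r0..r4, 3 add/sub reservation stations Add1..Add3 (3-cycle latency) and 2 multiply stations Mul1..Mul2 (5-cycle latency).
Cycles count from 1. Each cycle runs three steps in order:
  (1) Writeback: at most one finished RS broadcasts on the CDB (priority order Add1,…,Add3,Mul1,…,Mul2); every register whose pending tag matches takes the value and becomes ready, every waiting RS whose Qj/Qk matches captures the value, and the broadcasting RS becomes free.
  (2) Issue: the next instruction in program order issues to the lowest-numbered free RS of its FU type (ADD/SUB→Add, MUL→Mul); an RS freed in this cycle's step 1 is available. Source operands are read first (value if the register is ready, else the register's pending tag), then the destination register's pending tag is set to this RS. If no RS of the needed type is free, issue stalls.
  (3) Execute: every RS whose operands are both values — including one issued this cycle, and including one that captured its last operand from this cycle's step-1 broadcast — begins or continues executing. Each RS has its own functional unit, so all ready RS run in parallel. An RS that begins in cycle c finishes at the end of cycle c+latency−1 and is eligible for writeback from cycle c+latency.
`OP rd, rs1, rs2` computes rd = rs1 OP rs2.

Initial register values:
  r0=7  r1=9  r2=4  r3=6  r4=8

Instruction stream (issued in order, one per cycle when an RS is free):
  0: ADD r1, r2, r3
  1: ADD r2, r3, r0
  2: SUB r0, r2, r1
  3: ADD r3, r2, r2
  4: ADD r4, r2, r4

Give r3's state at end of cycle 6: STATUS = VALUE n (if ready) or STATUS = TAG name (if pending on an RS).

STATUS = TAG Add1

  c1: issue ADD r1<-Add1  regs: r0:7,r1:Add1,r2:4,r3:6,r4:8
  c2: issue ADD r2<-Add2  regs: r0:7,r1:Add1,r2:Add2,r3:6,r4:8
  c3: issue SUB r0<-Add3  regs: r0:Add3,r1:Add1,r2:Add2,r3:6,r4:8
  c4: CDB Add1=10; issue ADD r3<-Add1  regs: r0:Add3,r1:10,r2:Add2,r3:Add1,r4:8
  c5: CDB Add2=13; issue ADD r4<-Add2  regs: r0:Add3,r1:10,r2:13,r3:Add1,r4:Add2
  c6: -  regs: r0:Add3,r1:10,r2:13,r3:Add1,r4:Add2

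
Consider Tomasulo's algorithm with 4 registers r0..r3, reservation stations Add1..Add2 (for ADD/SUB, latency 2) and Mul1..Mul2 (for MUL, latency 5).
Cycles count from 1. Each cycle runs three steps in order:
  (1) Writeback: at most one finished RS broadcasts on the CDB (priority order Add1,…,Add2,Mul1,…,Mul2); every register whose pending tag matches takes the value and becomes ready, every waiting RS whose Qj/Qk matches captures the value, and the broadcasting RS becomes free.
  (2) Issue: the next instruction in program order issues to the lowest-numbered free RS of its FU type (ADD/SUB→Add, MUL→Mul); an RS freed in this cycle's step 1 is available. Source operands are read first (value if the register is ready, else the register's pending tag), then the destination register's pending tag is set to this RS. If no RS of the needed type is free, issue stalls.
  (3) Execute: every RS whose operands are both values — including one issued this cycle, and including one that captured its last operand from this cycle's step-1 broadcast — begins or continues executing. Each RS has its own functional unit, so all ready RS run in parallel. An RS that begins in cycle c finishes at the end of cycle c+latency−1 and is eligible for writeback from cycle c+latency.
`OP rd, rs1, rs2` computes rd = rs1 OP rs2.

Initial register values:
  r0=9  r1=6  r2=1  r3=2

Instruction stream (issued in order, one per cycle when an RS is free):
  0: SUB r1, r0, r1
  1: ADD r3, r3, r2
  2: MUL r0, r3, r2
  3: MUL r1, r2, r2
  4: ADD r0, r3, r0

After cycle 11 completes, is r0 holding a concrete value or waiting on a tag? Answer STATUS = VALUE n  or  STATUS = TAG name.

STATUS = VALUE 6

cycle 1: issue SUB r1<-Add1 // r0:9,r1:Add1,r2:1,r3:2
cycle 2: issue ADD r3<-Add2 // r0:9,r1:Add1,r2:1,r3:Add2
cycle 3: CDB Add1=3; issue MUL r0<-Mul1 // r0:Mul1,r1:3,r2:1,r3:Add2
cycle 4: CDB Add2=3; issue MUL r1<-Mul2 // r0:Mul1,r1:Mul2,r2:1,r3:3
cycle 5: issue ADD r0<-Add1 // r0:Add1,r1:Mul2,r2:1,r3:3
cycle 6: - // r0:Add1,r1:Mul2,r2:1,r3:3
cycle 7: - // r0:Add1,r1:Mul2,r2:1,r3:3
cycle 8: - // r0:Add1,r1:Mul2,r2:1,r3:3
cycle 9: CDB Mul1=3 // r0:Add1,r1:Mul2,r2:1,r3:3
cycle 10: CDB Mul2=1 // r0:Add1,r1:1,r2:1,r3:3
cycle 11: CDB Add1=6 // r0:6,r1:1,r2:1,r3:3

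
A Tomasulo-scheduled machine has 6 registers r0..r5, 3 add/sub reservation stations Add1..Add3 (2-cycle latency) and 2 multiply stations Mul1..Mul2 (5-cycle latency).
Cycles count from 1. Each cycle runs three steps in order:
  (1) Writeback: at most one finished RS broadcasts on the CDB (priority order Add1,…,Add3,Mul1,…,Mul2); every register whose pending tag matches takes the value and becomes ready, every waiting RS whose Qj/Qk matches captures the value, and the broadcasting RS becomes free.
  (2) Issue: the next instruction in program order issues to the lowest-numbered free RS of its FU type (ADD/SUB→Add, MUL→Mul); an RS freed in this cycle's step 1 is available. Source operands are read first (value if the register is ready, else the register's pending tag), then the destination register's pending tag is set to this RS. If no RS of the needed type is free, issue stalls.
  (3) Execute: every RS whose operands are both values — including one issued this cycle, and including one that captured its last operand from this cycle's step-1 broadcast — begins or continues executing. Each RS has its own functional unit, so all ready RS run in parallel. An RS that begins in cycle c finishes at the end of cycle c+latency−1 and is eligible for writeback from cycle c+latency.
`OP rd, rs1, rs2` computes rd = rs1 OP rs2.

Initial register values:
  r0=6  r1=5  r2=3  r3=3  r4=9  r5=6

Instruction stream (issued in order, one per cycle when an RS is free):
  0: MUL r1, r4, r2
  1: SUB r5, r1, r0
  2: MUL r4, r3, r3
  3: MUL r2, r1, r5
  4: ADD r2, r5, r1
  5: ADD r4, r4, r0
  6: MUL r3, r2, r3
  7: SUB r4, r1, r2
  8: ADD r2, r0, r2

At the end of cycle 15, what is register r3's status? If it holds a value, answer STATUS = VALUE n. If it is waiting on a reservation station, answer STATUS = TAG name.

STATUS = VALUE 144

c1: issue MUL r1<-Mul1 | r0:6,r1:Mul1,r2:3,r3:3,r4:9,r5:6
c2: issue SUB r5<-Add1 | r0:6,r1:Mul1,r2:3,r3:3,r4:9,r5:Add1
c3: issue MUL r4<-Mul2 | r0:6,r1:Mul1,r2:3,r3:3,r4:Mul2,r5:Add1
c4: stall | r0:6,r1:Mul1,r2:3,r3:3,r4:Mul2,r5:Add1
c5: stall | r0:6,r1:Mul1,r2:3,r3:3,r4:Mul2,r5:Add1
c6: CDB Mul1=27; issue MUL r2<-Mul1 | r0:6,r1:27,r2:Mul1,r3:3,r4:Mul2,r5:Add1
c7: issue ADD r2<-Add2 | r0:6,r1:27,r2:Add2,r3:3,r4:Mul2,r5:Add1
c8: CDB Add1=21; issue ADD r4<-Add1 | r0:6,r1:27,r2:Add2,r3:3,r4:Add1,r5:21
c9: CDB Mul2=9; issue MUL r3<-Mul2 | r0:6,r1:27,r2:Add2,r3:Mul2,r4:Add1,r5:21
c10: CDB Add2=48; issue SUB r4<-Add2 | r0:6,r1:27,r2:48,r3:Mul2,r4:Add2,r5:21
c11: CDB Add1=15; issue ADD r2<-Add1 | r0:6,r1:27,r2:Add1,r3:Mul2,r4:Add2,r5:21
c12: CDB Add2=-21 | r0:6,r1:27,r2:Add1,r3:Mul2,r4:-21,r5:21
c13: CDB Add1=54 | r0:6,r1:27,r2:54,r3:Mul2,r4:-21,r5:21
c14: CDB Mul1=567 | r0:6,r1:27,r2:54,r3:Mul2,r4:-21,r5:21
c15: CDB Mul2=144 | r0:6,r1:27,r2:54,r3:144,r4:-21,r5:21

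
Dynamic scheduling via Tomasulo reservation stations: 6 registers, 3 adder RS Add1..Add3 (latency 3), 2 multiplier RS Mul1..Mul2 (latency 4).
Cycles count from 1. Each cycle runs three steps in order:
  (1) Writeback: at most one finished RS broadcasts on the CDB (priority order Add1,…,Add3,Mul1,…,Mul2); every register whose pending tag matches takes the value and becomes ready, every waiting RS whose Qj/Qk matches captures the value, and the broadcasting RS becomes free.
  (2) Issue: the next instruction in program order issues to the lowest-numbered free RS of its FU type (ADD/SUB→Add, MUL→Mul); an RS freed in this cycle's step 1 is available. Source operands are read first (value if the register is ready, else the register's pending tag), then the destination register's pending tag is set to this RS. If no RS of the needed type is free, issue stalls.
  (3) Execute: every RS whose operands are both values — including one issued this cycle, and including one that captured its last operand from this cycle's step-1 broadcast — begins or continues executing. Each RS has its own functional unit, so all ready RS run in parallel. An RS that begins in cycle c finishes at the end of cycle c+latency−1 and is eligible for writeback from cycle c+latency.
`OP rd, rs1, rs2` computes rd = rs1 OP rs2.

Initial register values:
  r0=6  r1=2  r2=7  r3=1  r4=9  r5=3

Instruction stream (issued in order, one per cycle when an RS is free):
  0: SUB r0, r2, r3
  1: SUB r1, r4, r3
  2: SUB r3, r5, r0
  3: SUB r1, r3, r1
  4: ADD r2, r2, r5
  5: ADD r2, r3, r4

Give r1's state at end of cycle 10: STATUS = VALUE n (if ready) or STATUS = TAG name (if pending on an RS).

STATUS = VALUE -11

c1: issue SUB r0<-Add1 | r0:Add1,r1:2,r2:7,r3:1,r4:9,r5:3
c2: issue SUB r1<-Add2 | r0:Add1,r1:Add2,r2:7,r3:1,r4:9,r5:3
c3: issue SUB r3<-Add3 | r0:Add1,r1:Add2,r2:7,r3:Add3,r4:9,r5:3
c4: CDB Add1=6; issue SUB r1<-Add1 | r0:6,r1:Add1,r2:7,r3:Add3,r4:9,r5:3
c5: CDB Add2=8; issue ADD r2<-Add2 | r0:6,r1:Add1,r2:Add2,r3:Add3,r4:9,r5:3
c6: stall | r0:6,r1:Add1,r2:Add2,r3:Add3,r4:9,r5:3
c7: CDB Add3=-3; issue ADD r2<-Add3 | r0:6,r1:Add1,r2:Add3,r3:-3,r4:9,r5:3
c8: CDB Add2=10 | r0:6,r1:Add1,r2:Add3,r3:-3,r4:9,r5:3
c9: - | r0:6,r1:Add1,r2:Add3,r3:-3,r4:9,r5:3
c10: CDB Add1=-11 | r0:6,r1:-11,r2:Add3,r3:-3,r4:9,r5:3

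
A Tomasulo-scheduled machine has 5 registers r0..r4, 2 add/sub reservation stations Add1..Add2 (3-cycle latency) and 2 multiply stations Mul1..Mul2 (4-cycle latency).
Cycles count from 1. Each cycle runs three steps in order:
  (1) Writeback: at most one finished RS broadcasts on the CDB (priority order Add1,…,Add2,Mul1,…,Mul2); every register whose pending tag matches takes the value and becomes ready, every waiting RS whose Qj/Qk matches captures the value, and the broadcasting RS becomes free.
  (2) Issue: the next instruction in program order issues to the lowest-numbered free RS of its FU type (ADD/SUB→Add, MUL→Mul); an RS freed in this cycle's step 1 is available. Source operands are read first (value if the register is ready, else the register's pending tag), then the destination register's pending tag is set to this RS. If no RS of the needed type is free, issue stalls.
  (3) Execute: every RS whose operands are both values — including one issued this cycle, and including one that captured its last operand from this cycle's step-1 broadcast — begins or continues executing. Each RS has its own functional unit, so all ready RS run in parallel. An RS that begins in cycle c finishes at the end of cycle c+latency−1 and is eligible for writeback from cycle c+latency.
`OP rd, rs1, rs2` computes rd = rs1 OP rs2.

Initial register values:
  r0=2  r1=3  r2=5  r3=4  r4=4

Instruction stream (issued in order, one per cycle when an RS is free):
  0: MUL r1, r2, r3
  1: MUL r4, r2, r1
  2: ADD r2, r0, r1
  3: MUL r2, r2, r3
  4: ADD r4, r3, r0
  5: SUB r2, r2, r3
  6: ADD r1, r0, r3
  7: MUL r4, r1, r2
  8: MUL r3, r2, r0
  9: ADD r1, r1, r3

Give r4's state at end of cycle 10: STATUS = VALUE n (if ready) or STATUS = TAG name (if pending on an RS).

cycle 1: issue MUL r1<-Mul1 // r0:2,r1:Mul1,r2:5,r3:4,r4:4
cycle 2: issue MUL r4<-Mul2 // r0:2,r1:Mul1,r2:5,r3:4,r4:Mul2
cycle 3: issue ADD r2<-Add1 // r0:2,r1:Mul1,r2:Add1,r3:4,r4:Mul2
cycle 4: stall // r0:2,r1:Mul1,r2:Add1,r3:4,r4:Mul2
cycle 5: CDB Mul1=20; issue MUL r2<-Mul1 // r0:2,r1:20,r2:Mul1,r3:4,r4:Mul2
cycle 6: issue ADD r4<-Add2 // r0:2,r1:20,r2:Mul1,r3:4,r4:Add2
cycle 7: stall // r0:2,r1:20,r2:Mul1,r3:4,r4:Add2
cycle 8: CDB Add1=22; issue SUB r2<-Add1 // r0:2,r1:20,r2:Add1,r3:4,r4:Add2
cycle 9: CDB Add2=6; issue ADD r1<-Add2 // r0:2,r1:Add2,r2:Add1,r3:4,r4:6
cycle 10: CDB Mul2=100; issue MUL r4<-Mul2 // r0:2,r1:Add2,r2:Add1,r3:4,r4:Mul2

STATUS = TAG Mul2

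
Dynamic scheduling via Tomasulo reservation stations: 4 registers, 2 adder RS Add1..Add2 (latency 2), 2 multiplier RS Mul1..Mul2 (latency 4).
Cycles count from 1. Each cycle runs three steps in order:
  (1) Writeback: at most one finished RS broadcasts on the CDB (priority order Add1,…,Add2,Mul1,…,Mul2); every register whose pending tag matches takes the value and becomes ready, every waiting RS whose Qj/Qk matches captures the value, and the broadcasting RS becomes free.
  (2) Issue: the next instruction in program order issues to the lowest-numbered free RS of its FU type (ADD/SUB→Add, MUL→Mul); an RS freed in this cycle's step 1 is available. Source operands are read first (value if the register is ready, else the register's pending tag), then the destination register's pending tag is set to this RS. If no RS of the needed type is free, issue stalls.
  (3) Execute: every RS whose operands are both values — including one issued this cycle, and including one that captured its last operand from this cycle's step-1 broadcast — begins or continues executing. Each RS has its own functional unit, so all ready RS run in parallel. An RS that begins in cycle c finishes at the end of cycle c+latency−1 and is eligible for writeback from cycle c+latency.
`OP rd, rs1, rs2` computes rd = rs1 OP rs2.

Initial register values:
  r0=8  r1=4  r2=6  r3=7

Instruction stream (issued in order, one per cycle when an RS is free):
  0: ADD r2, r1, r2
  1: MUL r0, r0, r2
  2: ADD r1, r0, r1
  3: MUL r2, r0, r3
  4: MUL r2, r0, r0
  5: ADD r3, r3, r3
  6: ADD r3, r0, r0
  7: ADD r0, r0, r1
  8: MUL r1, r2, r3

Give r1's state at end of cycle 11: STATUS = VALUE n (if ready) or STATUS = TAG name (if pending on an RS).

cycle 1: issue ADD r2<-Add1 // r0:8,r1:4,r2:Add1,r3:7
cycle 2: issue MUL r0<-Mul1 // r0:Mul1,r1:4,r2:Add1,r3:7
cycle 3: CDB Add1=10; issue ADD r1<-Add1 // r0:Mul1,r1:Add1,r2:10,r3:7
cycle 4: issue MUL r2<-Mul2 // r0:Mul1,r1:Add1,r2:Mul2,r3:7
cycle 5: stall // r0:Mul1,r1:Add1,r2:Mul2,r3:7
cycle 6: stall // r0:Mul1,r1:Add1,r2:Mul2,r3:7
cycle 7: CDB Mul1=80; issue MUL r2<-Mul1 // r0:80,r1:Add1,r2:Mul1,r3:7
cycle 8: issue ADD r3<-Add2 // r0:80,r1:Add1,r2:Mul1,r3:Add2
cycle 9: CDB Add1=84; issue ADD r3<-Add1 // r0:80,r1:84,r2:Mul1,r3:Add1
cycle 10: CDB Add2=14; issue ADD r0<-Add2 // r0:Add2,r1:84,r2:Mul1,r3:Add1
cycle 11: CDB Add1=160; stall // r0:Add2,r1:84,r2:Mul1,r3:160

STATUS = VALUE 84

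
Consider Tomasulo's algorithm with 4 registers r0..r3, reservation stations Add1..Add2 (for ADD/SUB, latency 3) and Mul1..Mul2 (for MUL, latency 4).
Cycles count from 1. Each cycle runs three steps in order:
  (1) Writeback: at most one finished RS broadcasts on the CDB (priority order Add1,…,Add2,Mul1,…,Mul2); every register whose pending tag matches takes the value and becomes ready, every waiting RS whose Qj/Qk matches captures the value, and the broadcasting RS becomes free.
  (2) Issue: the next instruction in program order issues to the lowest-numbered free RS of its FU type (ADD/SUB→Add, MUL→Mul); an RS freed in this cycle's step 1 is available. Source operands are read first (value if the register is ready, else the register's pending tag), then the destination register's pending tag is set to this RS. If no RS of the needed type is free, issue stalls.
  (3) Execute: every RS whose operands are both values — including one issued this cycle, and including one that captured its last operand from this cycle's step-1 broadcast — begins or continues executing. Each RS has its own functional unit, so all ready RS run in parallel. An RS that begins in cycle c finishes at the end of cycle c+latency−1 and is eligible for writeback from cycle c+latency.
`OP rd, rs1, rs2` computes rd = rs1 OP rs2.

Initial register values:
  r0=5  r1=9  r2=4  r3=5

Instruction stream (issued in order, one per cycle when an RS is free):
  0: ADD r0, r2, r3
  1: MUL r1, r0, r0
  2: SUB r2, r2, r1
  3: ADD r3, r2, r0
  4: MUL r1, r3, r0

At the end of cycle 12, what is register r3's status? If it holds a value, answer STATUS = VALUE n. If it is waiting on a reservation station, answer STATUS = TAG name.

c1: issue ADD r0<-Add1 | r0:Add1,r1:9,r2:4,r3:5
c2: issue MUL r1<-Mul1 | r0:Add1,r1:Mul1,r2:4,r3:5
c3: issue SUB r2<-Add2 | r0:Add1,r1:Mul1,r2:Add2,r3:5
c4: CDB Add1=9; issue ADD r3<-Add1 | r0:9,r1:Mul1,r2:Add2,r3:Add1
c5: issue MUL r1<-Mul2 | r0:9,r1:Mul2,r2:Add2,r3:Add1
c6: - | r0:9,r1:Mul2,r2:Add2,r3:Add1
c7: - | r0:9,r1:Mul2,r2:Add2,r3:Add1
c8: CDB Mul1=81 | r0:9,r1:Mul2,r2:Add2,r3:Add1
c9: - | r0:9,r1:Mul2,r2:Add2,r3:Add1
c10: - | r0:9,r1:Mul2,r2:Add2,r3:Add1
c11: CDB Add2=-77 | r0:9,r1:Mul2,r2:-77,r3:Add1
c12: - | r0:9,r1:Mul2,r2:-77,r3:Add1

STATUS = TAG Add1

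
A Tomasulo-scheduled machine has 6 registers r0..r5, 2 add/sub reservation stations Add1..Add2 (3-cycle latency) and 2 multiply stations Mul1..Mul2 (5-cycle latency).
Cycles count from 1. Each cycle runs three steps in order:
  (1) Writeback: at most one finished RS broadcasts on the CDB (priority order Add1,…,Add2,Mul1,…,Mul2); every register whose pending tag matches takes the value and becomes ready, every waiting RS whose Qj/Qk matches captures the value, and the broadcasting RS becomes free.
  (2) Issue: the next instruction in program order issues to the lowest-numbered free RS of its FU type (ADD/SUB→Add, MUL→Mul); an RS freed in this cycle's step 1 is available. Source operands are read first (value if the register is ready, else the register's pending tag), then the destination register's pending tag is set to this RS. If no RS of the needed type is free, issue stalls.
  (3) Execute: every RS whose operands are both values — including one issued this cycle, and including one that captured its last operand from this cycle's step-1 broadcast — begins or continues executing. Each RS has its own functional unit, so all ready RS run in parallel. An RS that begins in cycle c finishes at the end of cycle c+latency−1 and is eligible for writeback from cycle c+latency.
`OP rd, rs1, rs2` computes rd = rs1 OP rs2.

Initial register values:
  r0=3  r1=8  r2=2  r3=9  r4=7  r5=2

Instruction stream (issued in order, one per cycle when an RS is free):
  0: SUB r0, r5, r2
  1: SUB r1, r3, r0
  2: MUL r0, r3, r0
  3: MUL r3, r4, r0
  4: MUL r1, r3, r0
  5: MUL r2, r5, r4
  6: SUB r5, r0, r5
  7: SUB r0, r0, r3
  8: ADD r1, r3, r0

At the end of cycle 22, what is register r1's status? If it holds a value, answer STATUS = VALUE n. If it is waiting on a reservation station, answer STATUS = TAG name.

STATUS = VALUE 0

cycle 1: issue SUB r0<-Add1 // r0:Add1,r1:8,r2:2,r3:9,r4:7,r5:2
cycle 2: issue SUB r1<-Add2 // r0:Add1,r1:Add2,r2:2,r3:9,r4:7,r5:2
cycle 3: issue MUL r0<-Mul1 // r0:Mul1,r1:Add2,r2:2,r3:9,r4:7,r5:2
cycle 4: CDB Add1=0; issue MUL r3<-Mul2 // r0:Mul1,r1:Add2,r2:2,r3:Mul2,r4:7,r5:2
cycle 5: stall // r0:Mul1,r1:Add2,r2:2,r3:Mul2,r4:7,r5:2
cycle 6: stall // r0:Mul1,r1:Add2,r2:2,r3:Mul2,r4:7,r5:2
cycle 7: CDB Add2=9; stall // r0:Mul1,r1:9,r2:2,r3:Mul2,r4:7,r5:2
cycle 8: stall // r0:Mul1,r1:9,r2:2,r3:Mul2,r4:7,r5:2
cycle 9: CDB Mul1=0; issue MUL r1<-Mul1 // r0:0,r1:Mul1,r2:2,r3:Mul2,r4:7,r5:2
cycle 10: stall // r0:0,r1:Mul1,r2:2,r3:Mul2,r4:7,r5:2
cycle 11: stall // r0:0,r1:Mul1,r2:2,r3:Mul2,r4:7,r5:2
cycle 12: stall // r0:0,r1:Mul1,r2:2,r3:Mul2,r4:7,r5:2
cycle 13: stall // r0:0,r1:Mul1,r2:2,r3:Mul2,r4:7,r5:2
cycle 14: CDB Mul2=0; issue MUL r2<-Mul2 // r0:0,r1:Mul1,r2:Mul2,r3:0,r4:7,r5:2
cycle 15: issue SUB r5<-Add1 // r0:0,r1:Mul1,r2:Mul2,r3:0,r4:7,r5:Add1
cycle 16: issue SUB r0<-Add2 // r0:Add2,r1:Mul1,r2:Mul2,r3:0,r4:7,r5:Add1
cycle 17: stall // r0:Add2,r1:Mul1,r2:Mul2,r3:0,r4:7,r5:Add1
cycle 18: CDB Add1=-2; issue ADD r1<-Add1 // r0:Add2,r1:Add1,r2:Mul2,r3:0,r4:7,r5:-2
cycle 19: CDB Add2=0 // r0:0,r1:Add1,r2:Mul2,r3:0,r4:7,r5:-2
cycle 20: CDB Mul1=0 // r0:0,r1:Add1,r2:Mul2,r3:0,r4:7,r5:-2
cycle 21: CDB Mul2=14 // r0:0,r1:Add1,r2:14,r3:0,r4:7,r5:-2
cycle 22: CDB Add1=0 // r0:0,r1:0,r2:14,r3:0,r4:7,r5:-2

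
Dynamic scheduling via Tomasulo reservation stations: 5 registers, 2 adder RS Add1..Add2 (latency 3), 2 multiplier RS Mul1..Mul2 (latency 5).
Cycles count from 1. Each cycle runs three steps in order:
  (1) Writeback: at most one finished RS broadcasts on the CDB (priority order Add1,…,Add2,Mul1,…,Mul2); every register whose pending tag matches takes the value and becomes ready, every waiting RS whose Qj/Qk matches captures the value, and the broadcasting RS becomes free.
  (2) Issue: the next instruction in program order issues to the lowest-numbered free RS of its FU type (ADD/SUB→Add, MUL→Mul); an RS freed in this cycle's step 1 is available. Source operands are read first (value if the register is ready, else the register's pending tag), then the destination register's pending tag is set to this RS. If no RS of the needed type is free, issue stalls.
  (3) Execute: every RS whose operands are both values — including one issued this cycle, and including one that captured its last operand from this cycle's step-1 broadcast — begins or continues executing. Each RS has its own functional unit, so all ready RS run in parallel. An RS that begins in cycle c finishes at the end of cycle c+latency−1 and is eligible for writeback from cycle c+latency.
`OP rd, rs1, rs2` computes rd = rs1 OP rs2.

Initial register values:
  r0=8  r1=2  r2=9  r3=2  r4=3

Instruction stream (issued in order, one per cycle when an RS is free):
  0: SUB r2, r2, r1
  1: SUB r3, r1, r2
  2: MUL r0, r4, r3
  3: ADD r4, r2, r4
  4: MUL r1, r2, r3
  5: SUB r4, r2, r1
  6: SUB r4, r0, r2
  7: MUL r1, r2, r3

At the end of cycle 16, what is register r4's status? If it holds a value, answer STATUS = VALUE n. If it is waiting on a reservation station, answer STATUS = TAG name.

STATUS = VALUE -22

  c1: issue SUB r2<-Add1  regs: r0:8,r1:2,r2:Add1,r3:2,r4:3
  c2: issue SUB r3<-Add2  regs: r0:8,r1:2,r2:Add1,r3:Add2,r4:3
  c3: issue MUL r0<-Mul1  regs: r0:Mul1,r1:2,r2:Add1,r3:Add2,r4:3
  c4: CDB Add1=7; issue ADD r4<-Add1  regs: r0:Mul1,r1:2,r2:7,r3:Add2,r4:Add1
  c5: issue MUL r1<-Mul2  regs: r0:Mul1,r1:Mul2,r2:7,r3:Add2,r4:Add1
  c6: stall  regs: r0:Mul1,r1:Mul2,r2:7,r3:Add2,r4:Add1
  c7: CDB Add1=10; issue SUB r4<-Add1  regs: r0:Mul1,r1:Mul2,r2:7,r3:Add2,r4:Add1
  c8: CDB Add2=-5; issue SUB r4<-Add2  regs: r0:Mul1,r1:Mul2,r2:7,r3:-5,r4:Add2
  c9: stall  regs: r0:Mul1,r1:Mul2,r2:7,r3:-5,r4:Add2
  c10: stall  regs: r0:Mul1,r1:Mul2,r2:7,r3:-5,r4:Add2
  c11: stall  regs: r0:Mul1,r1:Mul2,r2:7,r3:-5,r4:Add2
  c12: stall  regs: r0:Mul1,r1:Mul2,r2:7,r3:-5,r4:Add2
  c13: CDB Mul1=-15; issue MUL r1<-Mul1  regs: r0:-15,r1:Mul1,r2:7,r3:-5,r4:Add2
  c14: CDB Mul2=-35  regs: r0:-15,r1:Mul1,r2:7,r3:-5,r4:Add2
  c15: -  regs: r0:-15,r1:Mul1,r2:7,r3:-5,r4:Add2
  c16: CDB Add2=-22  regs: r0:-15,r1:Mul1,r2:7,r3:-5,r4:-22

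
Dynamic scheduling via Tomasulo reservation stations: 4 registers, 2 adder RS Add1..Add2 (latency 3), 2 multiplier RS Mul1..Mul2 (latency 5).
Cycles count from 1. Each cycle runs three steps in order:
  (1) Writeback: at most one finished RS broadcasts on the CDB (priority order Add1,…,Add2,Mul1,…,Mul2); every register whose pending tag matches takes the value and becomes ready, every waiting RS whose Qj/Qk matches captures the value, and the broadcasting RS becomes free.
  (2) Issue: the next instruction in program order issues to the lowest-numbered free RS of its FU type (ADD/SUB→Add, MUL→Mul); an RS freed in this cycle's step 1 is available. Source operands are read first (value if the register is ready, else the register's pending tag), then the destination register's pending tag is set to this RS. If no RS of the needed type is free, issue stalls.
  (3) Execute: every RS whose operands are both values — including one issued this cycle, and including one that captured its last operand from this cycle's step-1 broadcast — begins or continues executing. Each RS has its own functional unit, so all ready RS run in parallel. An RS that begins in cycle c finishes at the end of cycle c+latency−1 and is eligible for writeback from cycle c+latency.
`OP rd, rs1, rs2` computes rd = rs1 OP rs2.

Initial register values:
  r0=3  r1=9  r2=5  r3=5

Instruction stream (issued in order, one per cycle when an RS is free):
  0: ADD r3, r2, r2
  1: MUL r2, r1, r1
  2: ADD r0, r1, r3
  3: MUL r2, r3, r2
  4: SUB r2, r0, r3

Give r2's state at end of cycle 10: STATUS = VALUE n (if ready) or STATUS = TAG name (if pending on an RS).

c1: issue ADD r3<-Add1 | r0:3,r1:9,r2:5,r3:Add1
c2: issue MUL r2<-Mul1 | r0:3,r1:9,r2:Mul1,r3:Add1
c3: issue ADD r0<-Add2 | r0:Add2,r1:9,r2:Mul1,r3:Add1
c4: CDB Add1=10; issue MUL r2<-Mul2 | r0:Add2,r1:9,r2:Mul2,r3:10
c5: issue SUB r2<-Add1 | r0:Add2,r1:9,r2:Add1,r3:10
c6: - | r0:Add2,r1:9,r2:Add1,r3:10
c7: CDB Add2=19 | r0:19,r1:9,r2:Add1,r3:10
c8: CDB Mul1=81 | r0:19,r1:9,r2:Add1,r3:10
c9: - | r0:19,r1:9,r2:Add1,r3:10
c10: CDB Add1=9 | r0:19,r1:9,r2:9,r3:10

STATUS = VALUE 9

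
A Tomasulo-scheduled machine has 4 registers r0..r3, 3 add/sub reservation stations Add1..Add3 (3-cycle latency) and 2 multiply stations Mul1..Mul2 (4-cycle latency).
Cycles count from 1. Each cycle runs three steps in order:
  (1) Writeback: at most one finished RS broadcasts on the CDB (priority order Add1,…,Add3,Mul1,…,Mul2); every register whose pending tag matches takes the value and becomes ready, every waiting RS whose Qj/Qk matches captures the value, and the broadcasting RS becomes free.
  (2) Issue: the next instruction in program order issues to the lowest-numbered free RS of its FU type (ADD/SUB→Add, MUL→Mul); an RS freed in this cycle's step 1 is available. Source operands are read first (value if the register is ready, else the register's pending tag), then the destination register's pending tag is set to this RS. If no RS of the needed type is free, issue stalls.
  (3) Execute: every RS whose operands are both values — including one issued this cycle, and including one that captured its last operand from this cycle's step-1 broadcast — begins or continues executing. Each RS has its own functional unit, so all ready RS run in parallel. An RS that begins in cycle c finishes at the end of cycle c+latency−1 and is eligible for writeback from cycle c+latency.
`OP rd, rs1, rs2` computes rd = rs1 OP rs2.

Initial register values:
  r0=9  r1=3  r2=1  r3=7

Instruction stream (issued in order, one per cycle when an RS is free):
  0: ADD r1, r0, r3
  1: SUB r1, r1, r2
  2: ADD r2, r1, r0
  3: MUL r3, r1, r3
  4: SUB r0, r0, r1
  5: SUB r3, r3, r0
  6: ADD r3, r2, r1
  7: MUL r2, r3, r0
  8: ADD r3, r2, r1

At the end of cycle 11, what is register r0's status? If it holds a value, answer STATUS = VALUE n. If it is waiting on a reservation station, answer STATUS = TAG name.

c1: issue ADD r1<-Add1 | r0:9,r1:Add1,r2:1,r3:7
c2: issue SUB r1<-Add2 | r0:9,r1:Add2,r2:1,r3:7
c3: issue ADD r2<-Add3 | r0:9,r1:Add2,r2:Add3,r3:7
c4: CDB Add1=16; issue MUL r3<-Mul1 | r0:9,r1:Add2,r2:Add3,r3:Mul1
c5: issue SUB r0<-Add1 | r0:Add1,r1:Add2,r2:Add3,r3:Mul1
c6: stall | r0:Add1,r1:Add2,r2:Add3,r3:Mul1
c7: CDB Add2=15; issue SUB r3<-Add2 | r0:Add1,r1:15,r2:Add3,r3:Add2
c8: stall | r0:Add1,r1:15,r2:Add3,r3:Add2
c9: stall | r0:Add1,r1:15,r2:Add3,r3:Add2
c10: CDB Add1=-6; issue ADD r3<-Add1 | r0:-6,r1:15,r2:Add3,r3:Add1
c11: CDB Add3=24; issue MUL r2<-Mul2 | r0:-6,r1:15,r2:Mul2,r3:Add1

STATUS = VALUE -6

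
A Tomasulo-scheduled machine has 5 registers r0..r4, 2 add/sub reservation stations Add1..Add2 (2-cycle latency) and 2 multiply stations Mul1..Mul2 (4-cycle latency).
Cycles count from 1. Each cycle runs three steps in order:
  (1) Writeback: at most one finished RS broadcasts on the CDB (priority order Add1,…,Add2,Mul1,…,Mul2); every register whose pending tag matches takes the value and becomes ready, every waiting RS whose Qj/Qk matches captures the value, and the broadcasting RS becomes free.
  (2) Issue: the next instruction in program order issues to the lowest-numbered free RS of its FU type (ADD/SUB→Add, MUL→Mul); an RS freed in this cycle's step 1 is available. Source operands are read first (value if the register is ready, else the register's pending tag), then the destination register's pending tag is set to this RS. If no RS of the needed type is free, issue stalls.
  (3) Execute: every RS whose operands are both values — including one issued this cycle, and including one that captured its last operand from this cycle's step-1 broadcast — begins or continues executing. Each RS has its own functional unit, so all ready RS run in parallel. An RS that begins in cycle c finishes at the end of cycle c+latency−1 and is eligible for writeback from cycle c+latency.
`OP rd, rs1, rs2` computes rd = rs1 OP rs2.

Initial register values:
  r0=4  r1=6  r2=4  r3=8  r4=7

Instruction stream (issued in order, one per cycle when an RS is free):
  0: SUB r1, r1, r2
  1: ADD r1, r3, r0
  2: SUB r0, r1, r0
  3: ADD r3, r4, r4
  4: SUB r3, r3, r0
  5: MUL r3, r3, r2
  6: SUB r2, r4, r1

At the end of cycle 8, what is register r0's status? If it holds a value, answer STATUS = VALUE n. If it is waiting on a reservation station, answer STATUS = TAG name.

STATUS = VALUE 8

  c1: issue SUB r1<-Add1  regs: r0:4,r1:Add1,r2:4,r3:8,r4:7
  c2: issue ADD r1<-Add2  regs: r0:4,r1:Add2,r2:4,r3:8,r4:7
  c3: CDB Add1=2; issue SUB r0<-Add1  regs: r0:Add1,r1:Add2,r2:4,r3:8,r4:7
  c4: CDB Add2=12; issue ADD r3<-Add2  regs: r0:Add1,r1:12,r2:4,r3:Add2,r4:7
  c5: stall  regs: r0:Add1,r1:12,r2:4,r3:Add2,r4:7
  c6: CDB Add1=8; issue SUB r3<-Add1  regs: r0:8,r1:12,r2:4,r3:Add1,r4:7
  c7: CDB Add2=14; issue MUL r3<-Mul1  regs: r0:8,r1:12,r2:4,r3:Mul1,r4:7
  c8: issue SUB r2<-Add2  regs: r0:8,r1:12,r2:Add2,r3:Mul1,r4:7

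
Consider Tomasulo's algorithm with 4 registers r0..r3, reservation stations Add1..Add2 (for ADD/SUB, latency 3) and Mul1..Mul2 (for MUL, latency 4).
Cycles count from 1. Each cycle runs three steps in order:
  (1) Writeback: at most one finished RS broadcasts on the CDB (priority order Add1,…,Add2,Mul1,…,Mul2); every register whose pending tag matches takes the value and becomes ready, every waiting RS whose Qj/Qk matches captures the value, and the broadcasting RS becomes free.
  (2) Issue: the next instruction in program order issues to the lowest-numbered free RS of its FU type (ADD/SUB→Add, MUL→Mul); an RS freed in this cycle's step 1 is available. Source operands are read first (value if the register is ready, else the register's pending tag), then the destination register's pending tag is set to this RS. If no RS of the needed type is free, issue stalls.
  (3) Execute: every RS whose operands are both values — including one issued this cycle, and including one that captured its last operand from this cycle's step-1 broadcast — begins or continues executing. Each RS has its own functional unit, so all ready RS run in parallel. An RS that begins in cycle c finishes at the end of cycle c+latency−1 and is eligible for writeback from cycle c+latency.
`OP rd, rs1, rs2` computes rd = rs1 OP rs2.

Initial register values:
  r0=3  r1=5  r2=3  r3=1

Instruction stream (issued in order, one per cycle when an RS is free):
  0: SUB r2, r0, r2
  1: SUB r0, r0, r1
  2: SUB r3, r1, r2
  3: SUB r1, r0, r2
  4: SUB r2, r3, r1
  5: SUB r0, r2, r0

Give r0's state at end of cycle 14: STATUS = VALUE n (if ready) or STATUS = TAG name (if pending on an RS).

STATUS = VALUE 9

cycle 1: issue SUB r2<-Add1 // r0:3,r1:5,r2:Add1,r3:1
cycle 2: issue SUB r0<-Add2 // r0:Add2,r1:5,r2:Add1,r3:1
cycle 3: stall // r0:Add2,r1:5,r2:Add1,r3:1
cycle 4: CDB Add1=0; issue SUB r3<-Add1 // r0:Add2,r1:5,r2:0,r3:Add1
cycle 5: CDB Add2=-2; issue SUB r1<-Add2 // r0:-2,r1:Add2,r2:0,r3:Add1
cycle 6: stall // r0:-2,r1:Add2,r2:0,r3:Add1
cycle 7: CDB Add1=5; issue SUB r2<-Add1 // r0:-2,r1:Add2,r2:Add1,r3:5
cycle 8: CDB Add2=-2; issue SUB r0<-Add2 // r0:Add2,r1:-2,r2:Add1,r3:5
cycle 9: - // r0:Add2,r1:-2,r2:Add1,r3:5
cycle 10: - // r0:Add2,r1:-2,r2:Add1,r3:5
cycle 11: CDB Add1=7 // r0:Add2,r1:-2,r2:7,r3:5
cycle 12: - // r0:Add2,r1:-2,r2:7,r3:5
cycle 13: - // r0:Add2,r1:-2,r2:7,r3:5
cycle 14: CDB Add2=9 // r0:9,r1:-2,r2:7,r3:5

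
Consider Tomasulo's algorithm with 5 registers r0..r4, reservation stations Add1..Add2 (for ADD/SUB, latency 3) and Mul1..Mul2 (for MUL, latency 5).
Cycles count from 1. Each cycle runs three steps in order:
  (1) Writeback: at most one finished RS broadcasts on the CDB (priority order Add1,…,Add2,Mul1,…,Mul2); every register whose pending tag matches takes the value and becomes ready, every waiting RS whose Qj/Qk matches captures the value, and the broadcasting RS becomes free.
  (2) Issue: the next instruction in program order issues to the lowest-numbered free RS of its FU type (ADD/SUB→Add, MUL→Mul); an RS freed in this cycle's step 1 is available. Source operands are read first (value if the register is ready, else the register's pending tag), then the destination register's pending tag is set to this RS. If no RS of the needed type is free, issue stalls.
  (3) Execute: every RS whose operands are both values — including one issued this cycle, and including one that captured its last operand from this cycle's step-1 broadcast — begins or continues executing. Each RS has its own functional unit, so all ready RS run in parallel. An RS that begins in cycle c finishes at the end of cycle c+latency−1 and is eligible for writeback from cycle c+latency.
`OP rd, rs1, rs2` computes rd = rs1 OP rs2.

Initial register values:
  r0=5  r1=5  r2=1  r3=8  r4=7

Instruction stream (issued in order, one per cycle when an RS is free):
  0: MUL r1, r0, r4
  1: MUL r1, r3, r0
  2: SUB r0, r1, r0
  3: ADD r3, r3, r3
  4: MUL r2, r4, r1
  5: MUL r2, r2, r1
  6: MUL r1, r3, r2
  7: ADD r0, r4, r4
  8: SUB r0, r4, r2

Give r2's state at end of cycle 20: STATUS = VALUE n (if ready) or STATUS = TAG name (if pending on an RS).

STATUS = VALUE 11200

cycle 1: issue MUL r1<-Mul1 // r0:5,r1:Mul1,r2:1,r3:8,r4:7
cycle 2: issue MUL r1<-Mul2 // r0:5,r1:Mul2,r2:1,r3:8,r4:7
cycle 3: issue SUB r0<-Add1 // r0:Add1,r1:Mul2,r2:1,r3:8,r4:7
cycle 4: issue ADD r3<-Add2 // r0:Add1,r1:Mul2,r2:1,r3:Add2,r4:7
cycle 5: stall // r0:Add1,r1:Mul2,r2:1,r3:Add2,r4:7
cycle 6: CDB Mul1=35; issue MUL r2<-Mul1 // r0:Add1,r1:Mul2,r2:Mul1,r3:Add2,r4:7
cycle 7: CDB Add2=16; stall // r0:Add1,r1:Mul2,r2:Mul1,r3:16,r4:7
cycle 8: CDB Mul2=40; issue MUL r2<-Mul2 // r0:Add1,r1:40,r2:Mul2,r3:16,r4:7
cycle 9: stall // r0:Add1,r1:40,r2:Mul2,r3:16,r4:7
cycle 10: stall // r0:Add1,r1:40,r2:Mul2,r3:16,r4:7
cycle 11: CDB Add1=35; stall // r0:35,r1:40,r2:Mul2,r3:16,r4:7
cycle 12: stall // r0:35,r1:40,r2:Mul2,r3:16,r4:7
cycle 13: CDB Mul1=280; issue MUL r1<-Mul1 // r0:35,r1:Mul1,r2:Mul2,r3:16,r4:7
cycle 14: issue ADD r0<-Add1 // r0:Add1,r1:Mul1,r2:Mul2,r3:16,r4:7
cycle 15: issue SUB r0<-Add2 // r0:Add2,r1:Mul1,r2:Mul2,r3:16,r4:7
cycle 16: - // r0:Add2,r1:Mul1,r2:Mul2,r3:16,r4:7
cycle 17: CDB Add1=14 // r0:Add2,r1:Mul1,r2:Mul2,r3:16,r4:7
cycle 18: CDB Mul2=11200 // r0:Add2,r1:Mul1,r2:11200,r3:16,r4:7
cycle 19: - // r0:Add2,r1:Mul1,r2:11200,r3:16,r4:7
cycle 20: - // r0:Add2,r1:Mul1,r2:11200,r3:16,r4:7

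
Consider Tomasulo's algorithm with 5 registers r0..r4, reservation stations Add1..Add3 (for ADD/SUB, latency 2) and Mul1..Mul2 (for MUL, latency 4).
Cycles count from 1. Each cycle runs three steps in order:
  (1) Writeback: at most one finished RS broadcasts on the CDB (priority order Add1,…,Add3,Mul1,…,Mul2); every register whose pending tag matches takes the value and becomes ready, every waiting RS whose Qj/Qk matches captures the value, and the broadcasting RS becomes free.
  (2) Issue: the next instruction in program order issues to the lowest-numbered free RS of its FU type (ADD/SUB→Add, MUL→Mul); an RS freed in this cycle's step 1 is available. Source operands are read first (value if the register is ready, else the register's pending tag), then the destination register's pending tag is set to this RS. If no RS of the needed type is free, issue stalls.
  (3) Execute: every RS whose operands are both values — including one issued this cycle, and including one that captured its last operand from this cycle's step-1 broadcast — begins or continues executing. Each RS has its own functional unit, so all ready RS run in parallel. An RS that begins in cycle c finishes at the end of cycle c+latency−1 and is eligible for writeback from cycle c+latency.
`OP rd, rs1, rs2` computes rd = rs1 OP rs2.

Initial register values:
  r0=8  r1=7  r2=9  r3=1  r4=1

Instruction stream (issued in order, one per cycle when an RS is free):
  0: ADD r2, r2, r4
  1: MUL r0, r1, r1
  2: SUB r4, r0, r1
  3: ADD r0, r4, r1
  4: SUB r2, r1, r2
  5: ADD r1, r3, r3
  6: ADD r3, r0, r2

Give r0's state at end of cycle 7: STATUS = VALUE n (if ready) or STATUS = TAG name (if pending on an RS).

c1: issue ADD r2<-Add1 | r0:8,r1:7,r2:Add1,r3:1,r4:1
c2: issue MUL r0<-Mul1 | r0:Mul1,r1:7,r2:Add1,r3:1,r4:1
c3: CDB Add1=10; issue SUB r4<-Add1 | r0:Mul1,r1:7,r2:10,r3:1,r4:Add1
c4: issue ADD r0<-Add2 | r0:Add2,r1:7,r2:10,r3:1,r4:Add1
c5: issue SUB r2<-Add3 | r0:Add2,r1:7,r2:Add3,r3:1,r4:Add1
c6: CDB Mul1=49; stall | r0:Add2,r1:7,r2:Add3,r3:1,r4:Add1
c7: CDB Add3=-3; issue ADD r1<-Add3 | r0:Add2,r1:Add3,r2:-3,r3:1,r4:Add1

STATUS = TAG Add2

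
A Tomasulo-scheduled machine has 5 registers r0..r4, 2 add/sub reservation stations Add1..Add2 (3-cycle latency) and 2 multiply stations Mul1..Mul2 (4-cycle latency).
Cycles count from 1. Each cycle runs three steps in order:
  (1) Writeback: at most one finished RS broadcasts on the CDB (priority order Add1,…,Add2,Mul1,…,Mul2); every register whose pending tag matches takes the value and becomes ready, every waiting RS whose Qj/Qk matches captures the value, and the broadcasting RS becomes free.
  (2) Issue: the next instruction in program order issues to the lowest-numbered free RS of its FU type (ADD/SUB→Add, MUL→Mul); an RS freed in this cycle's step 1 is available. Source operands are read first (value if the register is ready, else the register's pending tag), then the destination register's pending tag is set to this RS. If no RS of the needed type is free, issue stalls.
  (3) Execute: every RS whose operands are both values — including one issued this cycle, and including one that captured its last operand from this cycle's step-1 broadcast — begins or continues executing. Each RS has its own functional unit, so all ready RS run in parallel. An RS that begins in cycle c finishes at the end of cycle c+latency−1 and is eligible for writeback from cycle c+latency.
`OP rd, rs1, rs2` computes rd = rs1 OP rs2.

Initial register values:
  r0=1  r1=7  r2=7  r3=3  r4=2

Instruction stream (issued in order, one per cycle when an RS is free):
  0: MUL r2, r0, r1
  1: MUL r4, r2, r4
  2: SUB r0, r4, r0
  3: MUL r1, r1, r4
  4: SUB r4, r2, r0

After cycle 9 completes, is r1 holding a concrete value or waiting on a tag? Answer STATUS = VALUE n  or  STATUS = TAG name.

  c1: issue MUL r2<-Mul1  regs: r0:1,r1:7,r2:Mul1,r3:3,r4:2
  c2: issue MUL r4<-Mul2  regs: r0:1,r1:7,r2:Mul1,r3:3,r4:Mul2
  c3: issue SUB r0<-Add1  regs: r0:Add1,r1:7,r2:Mul1,r3:3,r4:Mul2
  c4: stall  regs: r0:Add1,r1:7,r2:Mul1,r3:3,r4:Mul2
  c5: CDB Mul1=7; issue MUL r1<-Mul1  regs: r0:Add1,r1:Mul1,r2:7,r3:3,r4:Mul2
  c6: issue SUB r4<-Add2  regs: r0:Add1,r1:Mul1,r2:7,r3:3,r4:Add2
  c7: -  regs: r0:Add1,r1:Mul1,r2:7,r3:3,r4:Add2
  c8: -  regs: r0:Add1,r1:Mul1,r2:7,r3:3,r4:Add2
  c9: CDB Mul2=14  regs: r0:Add1,r1:Mul1,r2:7,r3:3,r4:Add2

STATUS = TAG Mul1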